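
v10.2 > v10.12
False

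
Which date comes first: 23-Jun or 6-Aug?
23-Jun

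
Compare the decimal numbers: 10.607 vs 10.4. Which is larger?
10.607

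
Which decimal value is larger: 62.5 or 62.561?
62.561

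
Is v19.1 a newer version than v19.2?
No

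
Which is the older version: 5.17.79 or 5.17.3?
5.17.3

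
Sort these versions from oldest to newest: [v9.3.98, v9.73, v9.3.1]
[v9.3.1, v9.3.98, v9.73]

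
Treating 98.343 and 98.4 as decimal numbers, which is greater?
98.4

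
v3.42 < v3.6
False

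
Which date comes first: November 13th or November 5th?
November 5th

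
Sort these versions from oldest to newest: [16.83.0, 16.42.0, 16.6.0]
[16.6.0, 16.42.0, 16.83.0]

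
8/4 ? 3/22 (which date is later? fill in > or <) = >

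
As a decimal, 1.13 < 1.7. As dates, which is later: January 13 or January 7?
January 13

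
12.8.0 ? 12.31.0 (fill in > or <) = <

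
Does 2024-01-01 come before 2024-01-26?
Yes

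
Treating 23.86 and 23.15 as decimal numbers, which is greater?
23.86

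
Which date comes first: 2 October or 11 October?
2 October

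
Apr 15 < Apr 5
False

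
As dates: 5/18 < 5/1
False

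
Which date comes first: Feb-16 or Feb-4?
Feb-4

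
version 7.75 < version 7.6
False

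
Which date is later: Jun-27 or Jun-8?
Jun-27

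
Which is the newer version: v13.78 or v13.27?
v13.78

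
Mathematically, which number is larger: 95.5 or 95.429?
95.5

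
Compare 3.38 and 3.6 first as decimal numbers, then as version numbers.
As decimals: 3.38 < 3.6. As versions: v3.38 > v3.6 (minor version 38 > 6).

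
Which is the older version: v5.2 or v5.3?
v5.2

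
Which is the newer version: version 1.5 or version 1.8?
version 1.8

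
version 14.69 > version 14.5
True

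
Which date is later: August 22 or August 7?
August 22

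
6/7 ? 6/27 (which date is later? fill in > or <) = <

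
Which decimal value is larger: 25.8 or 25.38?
25.8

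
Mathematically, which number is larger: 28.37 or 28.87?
28.87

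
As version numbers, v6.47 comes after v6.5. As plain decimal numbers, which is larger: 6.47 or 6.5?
6.5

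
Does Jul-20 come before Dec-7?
Yes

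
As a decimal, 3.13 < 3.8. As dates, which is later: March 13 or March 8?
March 13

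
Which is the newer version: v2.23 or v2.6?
v2.23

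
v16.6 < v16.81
True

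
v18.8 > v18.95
False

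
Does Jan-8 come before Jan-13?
Yes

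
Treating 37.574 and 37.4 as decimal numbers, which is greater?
37.574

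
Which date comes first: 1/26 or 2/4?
1/26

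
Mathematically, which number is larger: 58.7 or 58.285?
58.7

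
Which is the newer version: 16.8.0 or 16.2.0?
16.8.0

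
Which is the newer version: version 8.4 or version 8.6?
version 8.6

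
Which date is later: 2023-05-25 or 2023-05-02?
2023-05-25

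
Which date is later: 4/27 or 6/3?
6/3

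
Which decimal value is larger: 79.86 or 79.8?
79.86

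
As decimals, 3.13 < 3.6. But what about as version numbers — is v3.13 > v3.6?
True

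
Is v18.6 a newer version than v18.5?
Yes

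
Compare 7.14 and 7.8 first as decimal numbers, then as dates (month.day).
As decimals: 7.14 < 7.8. As dates: 7/14 is later than 7/8 (day 14 > day 8).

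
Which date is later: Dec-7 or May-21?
Dec-7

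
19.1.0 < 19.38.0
True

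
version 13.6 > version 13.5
True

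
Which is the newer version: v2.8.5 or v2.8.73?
v2.8.73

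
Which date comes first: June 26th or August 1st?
June 26th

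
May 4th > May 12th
False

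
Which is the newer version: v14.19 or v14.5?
v14.19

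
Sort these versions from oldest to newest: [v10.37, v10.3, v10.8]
[v10.3, v10.8, v10.37]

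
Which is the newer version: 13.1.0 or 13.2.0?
13.2.0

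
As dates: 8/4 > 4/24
True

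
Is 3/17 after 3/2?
Yes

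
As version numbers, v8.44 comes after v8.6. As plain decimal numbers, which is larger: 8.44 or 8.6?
8.6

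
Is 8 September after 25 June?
Yes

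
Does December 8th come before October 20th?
No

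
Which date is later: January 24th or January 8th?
January 24th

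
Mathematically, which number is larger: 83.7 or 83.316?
83.7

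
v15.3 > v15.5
False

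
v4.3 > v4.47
False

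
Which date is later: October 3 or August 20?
October 3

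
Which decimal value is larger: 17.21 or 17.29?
17.29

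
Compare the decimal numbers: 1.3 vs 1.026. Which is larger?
1.3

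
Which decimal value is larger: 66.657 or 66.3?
66.657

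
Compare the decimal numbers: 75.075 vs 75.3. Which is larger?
75.3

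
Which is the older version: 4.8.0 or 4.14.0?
4.8.0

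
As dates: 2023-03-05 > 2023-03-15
False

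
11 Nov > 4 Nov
True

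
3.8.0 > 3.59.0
False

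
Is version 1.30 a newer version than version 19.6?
No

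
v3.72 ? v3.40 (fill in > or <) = >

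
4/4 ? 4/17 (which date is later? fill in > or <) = <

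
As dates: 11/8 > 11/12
False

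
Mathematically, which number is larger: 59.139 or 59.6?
59.6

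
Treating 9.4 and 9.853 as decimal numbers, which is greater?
9.853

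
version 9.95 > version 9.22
True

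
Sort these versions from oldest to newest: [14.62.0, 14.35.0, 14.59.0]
[14.35.0, 14.59.0, 14.62.0]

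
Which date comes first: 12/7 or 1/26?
1/26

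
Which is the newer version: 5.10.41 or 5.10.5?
5.10.41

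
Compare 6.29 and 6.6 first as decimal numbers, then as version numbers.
As decimals: 6.29 < 6.6. As versions: v6.29 > v6.6 (minor version 29 > 6).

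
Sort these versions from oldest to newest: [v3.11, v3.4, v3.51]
[v3.4, v3.11, v3.51]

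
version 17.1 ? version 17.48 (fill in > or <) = <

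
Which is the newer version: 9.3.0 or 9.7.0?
9.7.0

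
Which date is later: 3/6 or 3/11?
3/11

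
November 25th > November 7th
True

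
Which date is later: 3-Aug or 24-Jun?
3-Aug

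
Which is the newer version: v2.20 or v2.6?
v2.20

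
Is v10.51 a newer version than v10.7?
Yes. Version numbers are compared segment by segment as integers, not as decimals: minor version 51 > 7, so v10.51 > v10.7 (even though the decimal 10.51 < 10.7).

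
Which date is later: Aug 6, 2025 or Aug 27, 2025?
Aug 27, 2025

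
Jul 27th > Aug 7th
False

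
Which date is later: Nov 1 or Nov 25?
Nov 25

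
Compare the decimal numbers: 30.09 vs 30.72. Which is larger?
30.72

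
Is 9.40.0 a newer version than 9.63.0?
No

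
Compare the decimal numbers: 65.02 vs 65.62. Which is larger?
65.62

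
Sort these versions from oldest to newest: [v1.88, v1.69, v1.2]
[v1.2, v1.69, v1.88]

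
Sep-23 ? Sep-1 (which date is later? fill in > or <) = >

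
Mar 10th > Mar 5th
True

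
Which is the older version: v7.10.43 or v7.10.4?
v7.10.4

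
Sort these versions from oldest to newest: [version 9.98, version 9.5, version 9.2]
[version 9.2, version 9.5, version 9.98]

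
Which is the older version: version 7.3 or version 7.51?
version 7.3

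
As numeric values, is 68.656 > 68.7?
False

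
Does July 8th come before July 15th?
Yes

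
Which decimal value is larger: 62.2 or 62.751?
62.751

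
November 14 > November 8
True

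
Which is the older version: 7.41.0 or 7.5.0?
7.5.0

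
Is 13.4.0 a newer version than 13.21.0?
No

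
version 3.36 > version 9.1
False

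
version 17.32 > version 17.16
True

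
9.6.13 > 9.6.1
True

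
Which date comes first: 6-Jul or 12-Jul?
6-Jul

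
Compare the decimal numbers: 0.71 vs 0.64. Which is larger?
0.71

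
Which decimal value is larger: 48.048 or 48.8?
48.8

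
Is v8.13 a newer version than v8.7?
Yes. Version numbers are compared segment by segment as integers, not as decimals: minor version 13 > 7, so v8.13 > v8.7 (even though the decimal 8.13 < 8.7).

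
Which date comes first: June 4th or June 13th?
June 4th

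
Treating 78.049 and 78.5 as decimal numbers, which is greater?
78.5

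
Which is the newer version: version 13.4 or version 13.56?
version 13.56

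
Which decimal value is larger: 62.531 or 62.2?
62.531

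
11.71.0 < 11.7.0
False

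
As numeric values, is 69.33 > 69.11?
True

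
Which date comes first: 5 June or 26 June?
5 June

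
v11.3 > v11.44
False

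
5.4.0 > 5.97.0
False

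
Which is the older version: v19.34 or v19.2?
v19.2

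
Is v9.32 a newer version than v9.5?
Yes. Version numbers are compared segment by segment as integers, not as decimals: minor version 32 > 5, so v9.32 > v9.5 (even though the decimal 9.32 < 9.5).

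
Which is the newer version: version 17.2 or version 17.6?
version 17.6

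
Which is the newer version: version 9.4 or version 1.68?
version 9.4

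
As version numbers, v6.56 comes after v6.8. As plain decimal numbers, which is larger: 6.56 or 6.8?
6.8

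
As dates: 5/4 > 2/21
True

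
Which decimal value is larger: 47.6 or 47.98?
47.98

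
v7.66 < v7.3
False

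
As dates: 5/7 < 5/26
True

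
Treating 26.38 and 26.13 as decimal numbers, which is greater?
26.38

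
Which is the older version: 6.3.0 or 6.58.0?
6.3.0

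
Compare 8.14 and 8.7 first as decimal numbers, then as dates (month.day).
As decimals: 8.14 < 8.7. As dates: 8/14 is later than 8/7 (day 14 > day 7).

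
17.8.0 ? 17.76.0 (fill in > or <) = <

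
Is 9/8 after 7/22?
Yes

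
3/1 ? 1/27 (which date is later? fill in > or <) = >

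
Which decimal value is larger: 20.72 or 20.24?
20.72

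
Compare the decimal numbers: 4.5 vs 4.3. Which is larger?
4.5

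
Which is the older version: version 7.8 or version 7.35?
version 7.8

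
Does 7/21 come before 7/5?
No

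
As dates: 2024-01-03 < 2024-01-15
True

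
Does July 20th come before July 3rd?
No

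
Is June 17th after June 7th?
Yes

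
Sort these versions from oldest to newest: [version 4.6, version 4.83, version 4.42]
[version 4.6, version 4.42, version 4.83]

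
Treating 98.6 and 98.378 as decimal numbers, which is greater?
98.6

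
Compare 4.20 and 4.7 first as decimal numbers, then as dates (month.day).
As decimals: 4.20 < 4.7. As dates: 4/20 is later than 4/7 (day 20 > day 7).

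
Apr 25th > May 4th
False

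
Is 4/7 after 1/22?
Yes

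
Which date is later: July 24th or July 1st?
July 24th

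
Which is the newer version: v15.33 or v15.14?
v15.33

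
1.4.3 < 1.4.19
True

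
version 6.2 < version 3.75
False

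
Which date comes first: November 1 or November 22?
November 1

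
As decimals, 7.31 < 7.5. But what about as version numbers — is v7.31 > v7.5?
True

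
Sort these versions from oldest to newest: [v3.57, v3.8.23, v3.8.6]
[v3.8.6, v3.8.23, v3.57]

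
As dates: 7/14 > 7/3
True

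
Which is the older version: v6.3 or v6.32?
v6.3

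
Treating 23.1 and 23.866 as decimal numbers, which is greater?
23.866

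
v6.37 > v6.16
True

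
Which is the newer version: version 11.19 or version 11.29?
version 11.29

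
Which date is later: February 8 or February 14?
February 14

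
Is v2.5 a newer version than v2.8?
No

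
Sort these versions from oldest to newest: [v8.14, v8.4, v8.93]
[v8.4, v8.14, v8.93]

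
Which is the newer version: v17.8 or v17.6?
v17.8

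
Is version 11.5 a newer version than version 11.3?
Yes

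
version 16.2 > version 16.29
False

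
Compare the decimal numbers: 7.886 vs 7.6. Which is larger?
7.886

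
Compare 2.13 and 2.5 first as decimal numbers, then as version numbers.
As decimals: 2.13 < 2.5. As versions: v2.13 > v2.5 (minor version 13 > 5).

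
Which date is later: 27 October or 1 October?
27 October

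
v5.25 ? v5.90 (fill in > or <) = <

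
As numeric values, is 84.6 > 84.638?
False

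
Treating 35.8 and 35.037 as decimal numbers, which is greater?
35.8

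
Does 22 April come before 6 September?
Yes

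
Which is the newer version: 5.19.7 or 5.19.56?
5.19.56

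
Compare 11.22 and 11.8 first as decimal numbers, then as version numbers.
As decimals: 11.22 < 11.8. As versions: v11.22 > v11.8 (minor version 22 > 8).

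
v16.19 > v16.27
False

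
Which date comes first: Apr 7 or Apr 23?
Apr 7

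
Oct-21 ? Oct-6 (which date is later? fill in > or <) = >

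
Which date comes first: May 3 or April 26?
April 26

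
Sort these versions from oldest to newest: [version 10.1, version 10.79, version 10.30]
[version 10.1, version 10.30, version 10.79]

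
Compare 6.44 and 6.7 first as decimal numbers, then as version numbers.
As decimals: 6.44 < 6.7. As versions: v6.44 > v6.7 (minor version 44 > 7).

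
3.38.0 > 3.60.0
False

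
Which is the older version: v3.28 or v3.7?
v3.7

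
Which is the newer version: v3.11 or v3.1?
v3.11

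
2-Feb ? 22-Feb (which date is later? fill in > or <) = <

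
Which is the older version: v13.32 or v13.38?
v13.32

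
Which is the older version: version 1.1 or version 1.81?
version 1.1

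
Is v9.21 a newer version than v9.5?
Yes. Version numbers are compared segment by segment as integers, not as decimals: minor version 21 > 5, so v9.21 > v9.5 (even though the decimal 9.21 < 9.5).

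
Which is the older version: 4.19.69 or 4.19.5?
4.19.5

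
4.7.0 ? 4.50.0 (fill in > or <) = <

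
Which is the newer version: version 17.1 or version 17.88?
version 17.88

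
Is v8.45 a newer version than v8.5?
Yes. Version numbers are compared segment by segment as integers, not as decimals: minor version 45 > 5, so v8.45 > v8.5 (even though the decimal 8.45 < 8.5).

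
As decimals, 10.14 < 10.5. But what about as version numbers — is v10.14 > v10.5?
True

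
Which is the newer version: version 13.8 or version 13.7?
version 13.8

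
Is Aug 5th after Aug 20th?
No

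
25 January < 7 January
False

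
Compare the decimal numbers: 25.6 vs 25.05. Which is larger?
25.6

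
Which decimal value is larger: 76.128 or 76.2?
76.2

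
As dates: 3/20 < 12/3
True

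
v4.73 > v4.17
True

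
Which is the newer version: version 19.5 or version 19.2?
version 19.5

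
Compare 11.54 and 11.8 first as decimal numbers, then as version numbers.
As decimals: 11.54 < 11.8. As versions: v11.54 > v11.8 (minor version 54 > 8).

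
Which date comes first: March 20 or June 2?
March 20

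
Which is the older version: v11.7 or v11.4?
v11.4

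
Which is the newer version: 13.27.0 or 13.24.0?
13.27.0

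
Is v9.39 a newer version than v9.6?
Yes. Version numbers are compared segment by segment as integers, not as decimals: minor version 39 > 6, so v9.39 > v9.6 (even though the decimal 9.39 < 9.6).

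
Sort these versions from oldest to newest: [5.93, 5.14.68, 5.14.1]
[5.14.1, 5.14.68, 5.93]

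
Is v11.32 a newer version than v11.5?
Yes. Version numbers are compared segment by segment as integers, not as decimals: minor version 32 > 5, so v11.32 > v11.5 (even though the decimal 11.32 < 11.5).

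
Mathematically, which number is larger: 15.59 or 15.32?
15.59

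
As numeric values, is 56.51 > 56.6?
False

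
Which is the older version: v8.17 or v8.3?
v8.3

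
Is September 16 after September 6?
Yes. Day 16 comes after day 6 in September — this is a date comparison, not a decimal one (the decimal 9.16 would be smaller than 9.6).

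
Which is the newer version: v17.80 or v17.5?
v17.80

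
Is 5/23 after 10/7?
No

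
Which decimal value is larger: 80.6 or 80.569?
80.6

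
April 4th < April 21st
True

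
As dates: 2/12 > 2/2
True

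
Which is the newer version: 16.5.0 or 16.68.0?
16.68.0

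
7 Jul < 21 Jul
True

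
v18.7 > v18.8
False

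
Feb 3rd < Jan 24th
False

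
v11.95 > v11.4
True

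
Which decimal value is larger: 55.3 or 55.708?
55.708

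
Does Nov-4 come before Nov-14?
Yes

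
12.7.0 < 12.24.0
True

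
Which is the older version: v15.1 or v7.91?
v7.91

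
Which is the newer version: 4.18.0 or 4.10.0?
4.18.0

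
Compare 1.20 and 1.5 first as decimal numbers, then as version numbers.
As decimals: 1.20 < 1.5. As versions: v1.20 > v1.5 (minor version 20 > 5).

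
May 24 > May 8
True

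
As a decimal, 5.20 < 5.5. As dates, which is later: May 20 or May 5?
May 20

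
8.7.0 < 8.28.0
True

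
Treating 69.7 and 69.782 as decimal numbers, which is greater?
69.782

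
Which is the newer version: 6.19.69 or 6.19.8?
6.19.69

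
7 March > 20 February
True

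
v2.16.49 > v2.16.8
True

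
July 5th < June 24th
False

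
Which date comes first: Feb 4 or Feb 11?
Feb 4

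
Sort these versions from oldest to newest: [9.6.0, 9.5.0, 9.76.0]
[9.5.0, 9.6.0, 9.76.0]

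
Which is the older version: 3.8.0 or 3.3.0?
3.3.0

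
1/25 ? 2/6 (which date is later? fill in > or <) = <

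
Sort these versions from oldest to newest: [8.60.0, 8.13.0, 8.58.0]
[8.13.0, 8.58.0, 8.60.0]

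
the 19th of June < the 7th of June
False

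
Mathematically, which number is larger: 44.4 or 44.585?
44.585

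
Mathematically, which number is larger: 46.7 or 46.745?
46.745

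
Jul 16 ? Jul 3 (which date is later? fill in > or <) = >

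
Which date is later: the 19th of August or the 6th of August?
the 19th of August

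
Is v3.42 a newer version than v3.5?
Yes. Version numbers are compared segment by segment as integers, not as decimals: minor version 42 > 5, so v3.42 > v3.5 (even though the decimal 3.42 < 3.5).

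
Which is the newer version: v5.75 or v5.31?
v5.75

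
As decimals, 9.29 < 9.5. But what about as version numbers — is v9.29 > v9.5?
True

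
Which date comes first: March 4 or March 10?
March 4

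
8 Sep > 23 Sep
False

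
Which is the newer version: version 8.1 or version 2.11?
version 8.1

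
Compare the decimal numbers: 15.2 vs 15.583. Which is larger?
15.583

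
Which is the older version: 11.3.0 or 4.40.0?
4.40.0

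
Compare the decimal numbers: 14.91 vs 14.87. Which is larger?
14.91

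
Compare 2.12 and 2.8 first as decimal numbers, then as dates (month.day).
As decimals: 2.12 < 2.8. As dates: 2/12 is later than 2/8 (day 12 > day 8).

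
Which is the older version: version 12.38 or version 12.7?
version 12.7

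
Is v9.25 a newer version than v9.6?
Yes. Version numbers are compared segment by segment as integers, not as decimals: minor version 25 > 6, so v9.25 > v9.6 (even though the decimal 9.25 < 9.6).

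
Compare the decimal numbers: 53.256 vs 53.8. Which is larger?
53.8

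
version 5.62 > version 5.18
True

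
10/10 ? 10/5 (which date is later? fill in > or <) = >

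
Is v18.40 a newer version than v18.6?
Yes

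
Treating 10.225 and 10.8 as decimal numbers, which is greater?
10.8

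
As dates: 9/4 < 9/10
True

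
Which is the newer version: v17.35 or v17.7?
v17.35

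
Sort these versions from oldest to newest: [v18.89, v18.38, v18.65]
[v18.38, v18.65, v18.89]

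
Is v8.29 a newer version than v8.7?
Yes. Version numbers are compared segment by segment as integers, not as decimals: minor version 29 > 7, so v8.29 > v8.7 (even though the decimal 8.29 < 8.7).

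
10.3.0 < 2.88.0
False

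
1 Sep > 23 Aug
True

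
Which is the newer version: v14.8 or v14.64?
v14.64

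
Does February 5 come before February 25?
Yes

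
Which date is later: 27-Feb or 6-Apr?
6-Apr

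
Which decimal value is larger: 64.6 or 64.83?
64.83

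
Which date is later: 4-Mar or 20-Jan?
4-Mar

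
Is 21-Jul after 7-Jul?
Yes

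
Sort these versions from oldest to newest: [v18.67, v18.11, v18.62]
[v18.11, v18.62, v18.67]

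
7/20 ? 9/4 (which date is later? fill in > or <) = <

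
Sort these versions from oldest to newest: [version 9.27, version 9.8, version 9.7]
[version 9.7, version 9.8, version 9.27]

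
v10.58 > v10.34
True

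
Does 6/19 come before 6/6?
No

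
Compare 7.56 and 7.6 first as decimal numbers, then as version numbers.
As decimals: 7.56 < 7.6. As versions: v7.56 > v7.6 (minor version 56 > 6).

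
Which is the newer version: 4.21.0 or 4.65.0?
4.65.0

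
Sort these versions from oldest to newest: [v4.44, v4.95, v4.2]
[v4.2, v4.44, v4.95]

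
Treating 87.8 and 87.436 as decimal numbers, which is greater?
87.8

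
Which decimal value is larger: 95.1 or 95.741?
95.741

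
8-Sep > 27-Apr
True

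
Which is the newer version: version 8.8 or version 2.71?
version 8.8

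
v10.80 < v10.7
False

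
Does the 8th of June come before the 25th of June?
Yes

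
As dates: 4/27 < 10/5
True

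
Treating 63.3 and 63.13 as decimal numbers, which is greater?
63.3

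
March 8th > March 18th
False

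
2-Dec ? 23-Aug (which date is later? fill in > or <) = >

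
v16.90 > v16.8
True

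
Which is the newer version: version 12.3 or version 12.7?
version 12.7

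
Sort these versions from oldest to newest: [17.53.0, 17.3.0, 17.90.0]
[17.3.0, 17.53.0, 17.90.0]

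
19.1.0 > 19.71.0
False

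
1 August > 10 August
False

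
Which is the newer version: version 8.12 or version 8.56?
version 8.56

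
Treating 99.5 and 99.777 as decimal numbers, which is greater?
99.777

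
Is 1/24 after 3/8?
No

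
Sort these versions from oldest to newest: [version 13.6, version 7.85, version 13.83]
[version 7.85, version 13.6, version 13.83]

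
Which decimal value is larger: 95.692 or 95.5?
95.692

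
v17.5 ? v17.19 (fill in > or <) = <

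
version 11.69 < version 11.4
False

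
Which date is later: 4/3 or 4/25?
4/25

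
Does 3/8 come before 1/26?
No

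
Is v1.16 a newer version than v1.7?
Yes. Version numbers are compared segment by segment as integers, not as decimals: minor version 16 > 7, so v1.16 > v1.7 (even though the decimal 1.16 < 1.7).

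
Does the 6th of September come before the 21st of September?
Yes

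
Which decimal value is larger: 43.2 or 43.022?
43.2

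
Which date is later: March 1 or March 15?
March 15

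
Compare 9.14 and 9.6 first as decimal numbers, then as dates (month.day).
As decimals: 9.14 < 9.6. As dates: 9/14 is later than 9/6 (day 14 > day 6).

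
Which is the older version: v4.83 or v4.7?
v4.7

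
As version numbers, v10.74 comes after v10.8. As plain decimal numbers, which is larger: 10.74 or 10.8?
10.8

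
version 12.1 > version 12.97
False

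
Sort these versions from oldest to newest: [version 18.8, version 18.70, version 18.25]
[version 18.8, version 18.25, version 18.70]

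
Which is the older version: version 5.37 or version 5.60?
version 5.37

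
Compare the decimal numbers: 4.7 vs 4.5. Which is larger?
4.7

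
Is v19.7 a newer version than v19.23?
No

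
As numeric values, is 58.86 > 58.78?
True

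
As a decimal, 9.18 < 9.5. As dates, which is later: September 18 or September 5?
September 18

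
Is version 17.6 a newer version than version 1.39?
Yes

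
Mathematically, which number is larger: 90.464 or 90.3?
90.464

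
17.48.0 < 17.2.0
False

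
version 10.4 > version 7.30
True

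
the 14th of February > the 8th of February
True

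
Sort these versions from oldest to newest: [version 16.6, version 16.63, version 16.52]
[version 16.6, version 16.52, version 16.63]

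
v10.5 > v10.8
False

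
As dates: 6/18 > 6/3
True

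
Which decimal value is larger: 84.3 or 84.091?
84.3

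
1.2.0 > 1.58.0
False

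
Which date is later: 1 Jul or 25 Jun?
1 Jul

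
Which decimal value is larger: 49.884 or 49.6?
49.884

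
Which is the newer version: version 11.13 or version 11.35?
version 11.35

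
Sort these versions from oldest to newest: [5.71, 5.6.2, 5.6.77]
[5.6.2, 5.6.77, 5.71]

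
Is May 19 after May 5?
Yes. Day 19 comes after day 5 in May — this is a date comparison, not a decimal one (the decimal 5.19 would be smaller than 5.5).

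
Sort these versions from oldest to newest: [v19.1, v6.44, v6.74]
[v6.44, v6.74, v19.1]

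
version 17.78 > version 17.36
True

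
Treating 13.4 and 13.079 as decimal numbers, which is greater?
13.4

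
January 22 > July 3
False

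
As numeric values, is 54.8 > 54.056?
True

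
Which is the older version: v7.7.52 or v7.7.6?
v7.7.6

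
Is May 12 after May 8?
Yes. Day 12 comes after day 8 in May — this is a date comparison, not a decimal one (the decimal 5.12 would be smaller than 5.8).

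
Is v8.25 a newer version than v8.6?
Yes. Version numbers are compared segment by segment as integers, not as decimals: minor version 25 > 6, so v8.25 > v8.6 (even though the decimal 8.25 < 8.6).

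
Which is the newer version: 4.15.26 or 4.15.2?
4.15.26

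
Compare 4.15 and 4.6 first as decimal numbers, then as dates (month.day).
As decimals: 4.15 < 4.6. As dates: 4/15 is later than 4/6 (day 15 > day 6).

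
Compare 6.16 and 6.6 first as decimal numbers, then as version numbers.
As decimals: 6.16 < 6.6. As versions: v6.16 > v6.6 (minor version 16 > 6).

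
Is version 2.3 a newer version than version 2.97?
No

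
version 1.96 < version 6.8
True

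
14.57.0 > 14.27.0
True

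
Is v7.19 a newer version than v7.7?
Yes. Version numbers are compared segment by segment as integers, not as decimals: minor version 19 > 7, so v7.19 > v7.7 (even though the decimal 7.19 < 7.7).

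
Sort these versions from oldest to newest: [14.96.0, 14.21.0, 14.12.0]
[14.12.0, 14.21.0, 14.96.0]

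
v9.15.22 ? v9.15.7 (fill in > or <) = >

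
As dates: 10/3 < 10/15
True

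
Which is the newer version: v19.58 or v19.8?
v19.58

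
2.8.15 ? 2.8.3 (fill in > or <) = >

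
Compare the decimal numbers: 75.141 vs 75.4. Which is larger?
75.4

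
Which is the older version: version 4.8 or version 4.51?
version 4.8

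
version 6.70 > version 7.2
False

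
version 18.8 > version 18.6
True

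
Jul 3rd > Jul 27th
False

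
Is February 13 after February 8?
Yes. Day 13 comes after day 8 in February — this is a date comparison, not a decimal one (the decimal 2.13 would be smaller than 2.8).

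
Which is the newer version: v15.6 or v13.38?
v15.6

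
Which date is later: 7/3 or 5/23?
7/3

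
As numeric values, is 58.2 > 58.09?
True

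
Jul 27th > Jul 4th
True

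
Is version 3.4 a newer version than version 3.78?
No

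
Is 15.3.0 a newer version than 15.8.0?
No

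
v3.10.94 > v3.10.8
True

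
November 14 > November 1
True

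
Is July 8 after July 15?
No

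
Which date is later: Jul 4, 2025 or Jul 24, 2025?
Jul 24, 2025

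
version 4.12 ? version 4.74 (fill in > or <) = <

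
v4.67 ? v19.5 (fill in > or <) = <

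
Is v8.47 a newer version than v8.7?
Yes. Version numbers are compared segment by segment as integers, not as decimals: minor version 47 > 7, so v8.47 > v8.7 (even though the decimal 8.47 < 8.7).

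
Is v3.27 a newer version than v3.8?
Yes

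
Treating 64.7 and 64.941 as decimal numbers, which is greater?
64.941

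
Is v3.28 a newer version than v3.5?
Yes. Version numbers are compared segment by segment as integers, not as decimals: minor version 28 > 5, so v3.28 > v3.5 (even though the decimal 3.28 < 3.5).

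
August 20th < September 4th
True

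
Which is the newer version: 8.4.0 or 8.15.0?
8.15.0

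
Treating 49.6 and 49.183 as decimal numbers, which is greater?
49.6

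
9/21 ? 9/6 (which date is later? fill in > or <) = >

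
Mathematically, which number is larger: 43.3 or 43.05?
43.3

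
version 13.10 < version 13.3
False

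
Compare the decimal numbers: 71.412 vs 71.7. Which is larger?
71.7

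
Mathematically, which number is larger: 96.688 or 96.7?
96.7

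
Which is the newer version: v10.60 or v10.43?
v10.60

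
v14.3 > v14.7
False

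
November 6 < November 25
True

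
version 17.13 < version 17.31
True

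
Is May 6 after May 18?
No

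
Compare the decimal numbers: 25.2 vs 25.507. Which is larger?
25.507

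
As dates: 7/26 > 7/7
True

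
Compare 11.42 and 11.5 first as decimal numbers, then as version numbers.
As decimals: 11.42 < 11.5. As versions: v11.42 > v11.5 (minor version 42 > 5).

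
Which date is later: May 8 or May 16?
May 16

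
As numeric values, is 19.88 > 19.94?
False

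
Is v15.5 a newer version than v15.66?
No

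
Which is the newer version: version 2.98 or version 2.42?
version 2.98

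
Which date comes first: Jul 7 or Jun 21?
Jun 21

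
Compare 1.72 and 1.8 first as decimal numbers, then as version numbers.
As decimals: 1.72 < 1.8. As versions: v1.72 > v1.8 (minor version 72 > 8).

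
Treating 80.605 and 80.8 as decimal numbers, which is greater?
80.8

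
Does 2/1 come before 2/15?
Yes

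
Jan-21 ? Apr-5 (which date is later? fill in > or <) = <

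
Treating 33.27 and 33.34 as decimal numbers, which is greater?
33.34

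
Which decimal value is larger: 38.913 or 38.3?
38.913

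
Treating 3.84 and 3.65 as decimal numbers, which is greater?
3.84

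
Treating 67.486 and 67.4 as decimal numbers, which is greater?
67.486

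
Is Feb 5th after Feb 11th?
No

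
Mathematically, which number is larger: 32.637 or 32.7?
32.7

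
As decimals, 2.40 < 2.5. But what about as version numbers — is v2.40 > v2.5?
True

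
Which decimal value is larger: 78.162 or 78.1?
78.162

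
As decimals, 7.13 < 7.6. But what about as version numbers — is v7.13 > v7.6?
True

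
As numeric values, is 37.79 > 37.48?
True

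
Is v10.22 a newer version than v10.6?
Yes. Version numbers are compared segment by segment as integers, not as decimals: minor version 22 > 6, so v10.22 > v10.6 (even though the decimal 10.22 < 10.6).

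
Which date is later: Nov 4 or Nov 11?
Nov 11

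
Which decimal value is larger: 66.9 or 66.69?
66.9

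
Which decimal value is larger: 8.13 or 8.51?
8.51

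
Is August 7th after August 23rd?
No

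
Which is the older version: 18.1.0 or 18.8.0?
18.1.0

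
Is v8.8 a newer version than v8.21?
No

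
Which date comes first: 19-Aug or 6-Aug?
6-Aug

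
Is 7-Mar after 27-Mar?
No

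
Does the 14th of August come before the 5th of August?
No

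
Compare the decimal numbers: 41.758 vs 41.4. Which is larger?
41.758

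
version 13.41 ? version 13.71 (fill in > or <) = <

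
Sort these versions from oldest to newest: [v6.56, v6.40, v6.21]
[v6.21, v6.40, v6.56]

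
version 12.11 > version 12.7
True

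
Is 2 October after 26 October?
No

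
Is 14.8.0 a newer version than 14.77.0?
No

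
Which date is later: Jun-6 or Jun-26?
Jun-26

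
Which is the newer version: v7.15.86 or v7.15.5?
v7.15.86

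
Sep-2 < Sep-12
True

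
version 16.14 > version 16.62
False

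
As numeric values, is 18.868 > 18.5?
True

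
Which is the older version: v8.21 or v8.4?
v8.4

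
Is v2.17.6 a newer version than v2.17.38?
No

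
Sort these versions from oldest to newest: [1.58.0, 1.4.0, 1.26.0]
[1.4.0, 1.26.0, 1.58.0]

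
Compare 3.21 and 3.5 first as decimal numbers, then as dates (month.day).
As decimals: 3.21 < 3.5. As dates: 3/21 is later than 3/5 (day 21 > day 5).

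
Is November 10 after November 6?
Yes. Day 10 comes after day 6 in November — this is a date comparison, not a decimal one (the decimal 11.10 would be smaller than 11.6).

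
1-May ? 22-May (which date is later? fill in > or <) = <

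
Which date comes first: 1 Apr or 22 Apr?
1 Apr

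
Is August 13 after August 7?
Yes. Day 13 comes after day 7 in August — this is a date comparison, not a decimal one (the decimal 8.13 would be smaller than 8.7).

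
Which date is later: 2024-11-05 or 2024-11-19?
2024-11-19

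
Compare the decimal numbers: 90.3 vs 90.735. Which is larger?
90.735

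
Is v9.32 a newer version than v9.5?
Yes. Version numbers are compared segment by segment as integers, not as decimals: minor version 32 > 5, so v9.32 > v9.5 (even though the decimal 9.32 < 9.5).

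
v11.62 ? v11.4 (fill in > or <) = >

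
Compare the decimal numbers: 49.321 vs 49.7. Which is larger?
49.7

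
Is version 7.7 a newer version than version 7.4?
Yes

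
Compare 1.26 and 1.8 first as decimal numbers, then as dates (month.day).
As decimals: 1.26 < 1.8. As dates: 1/26 is later than 1/8 (day 26 > day 8).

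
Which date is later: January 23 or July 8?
July 8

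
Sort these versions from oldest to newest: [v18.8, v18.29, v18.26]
[v18.8, v18.26, v18.29]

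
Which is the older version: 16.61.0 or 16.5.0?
16.5.0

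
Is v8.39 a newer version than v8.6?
Yes. Version numbers are compared segment by segment as integers, not as decimals: minor version 39 > 6, so v8.39 > v8.6 (even though the decimal 8.39 < 8.6).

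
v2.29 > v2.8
True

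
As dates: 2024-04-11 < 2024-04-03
False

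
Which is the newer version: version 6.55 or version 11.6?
version 11.6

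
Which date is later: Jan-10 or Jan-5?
Jan-10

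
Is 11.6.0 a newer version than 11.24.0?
No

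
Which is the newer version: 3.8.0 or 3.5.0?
3.8.0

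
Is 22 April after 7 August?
No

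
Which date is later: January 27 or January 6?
January 27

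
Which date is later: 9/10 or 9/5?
9/10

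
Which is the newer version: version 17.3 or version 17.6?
version 17.6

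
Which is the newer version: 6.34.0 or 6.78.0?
6.78.0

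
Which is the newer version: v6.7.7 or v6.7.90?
v6.7.90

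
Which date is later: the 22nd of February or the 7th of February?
the 22nd of February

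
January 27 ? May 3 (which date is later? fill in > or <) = <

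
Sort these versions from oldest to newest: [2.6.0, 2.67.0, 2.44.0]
[2.6.0, 2.44.0, 2.67.0]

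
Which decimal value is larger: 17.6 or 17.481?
17.6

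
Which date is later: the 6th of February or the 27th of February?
the 27th of February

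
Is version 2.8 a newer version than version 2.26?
No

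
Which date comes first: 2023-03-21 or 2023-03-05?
2023-03-05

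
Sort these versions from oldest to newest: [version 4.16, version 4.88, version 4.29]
[version 4.16, version 4.29, version 4.88]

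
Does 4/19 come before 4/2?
No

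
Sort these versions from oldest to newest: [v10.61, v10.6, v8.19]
[v8.19, v10.6, v10.61]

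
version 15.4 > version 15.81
False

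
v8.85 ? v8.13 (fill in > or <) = >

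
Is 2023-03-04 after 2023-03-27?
No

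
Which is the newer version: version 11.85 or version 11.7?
version 11.85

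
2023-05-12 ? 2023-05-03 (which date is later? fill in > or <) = >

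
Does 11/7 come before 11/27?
Yes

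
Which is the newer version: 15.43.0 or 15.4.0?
15.43.0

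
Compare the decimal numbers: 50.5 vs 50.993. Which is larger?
50.993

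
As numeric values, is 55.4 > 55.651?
False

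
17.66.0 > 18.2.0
False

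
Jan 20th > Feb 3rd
False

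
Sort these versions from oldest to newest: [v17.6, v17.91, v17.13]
[v17.6, v17.13, v17.91]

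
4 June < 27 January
False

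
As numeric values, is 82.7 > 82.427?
True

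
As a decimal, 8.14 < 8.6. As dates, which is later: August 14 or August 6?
August 14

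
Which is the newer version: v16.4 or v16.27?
v16.27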